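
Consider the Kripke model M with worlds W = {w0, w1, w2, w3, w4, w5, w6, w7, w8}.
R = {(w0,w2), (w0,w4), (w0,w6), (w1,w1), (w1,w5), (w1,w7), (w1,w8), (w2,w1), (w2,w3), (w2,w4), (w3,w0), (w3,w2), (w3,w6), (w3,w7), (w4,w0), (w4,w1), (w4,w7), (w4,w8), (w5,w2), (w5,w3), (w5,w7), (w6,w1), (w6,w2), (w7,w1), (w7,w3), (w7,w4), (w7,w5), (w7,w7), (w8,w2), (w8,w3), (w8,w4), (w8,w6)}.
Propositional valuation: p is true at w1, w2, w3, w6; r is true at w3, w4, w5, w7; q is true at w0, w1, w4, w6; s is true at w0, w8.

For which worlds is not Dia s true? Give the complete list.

Let φ = not Dia s. Evaluate φ at each world:
  w0 (successors {w2, w4, w6}): φ is true.
  w1 (successors {w1, w5, w7, w8}): φ is false.
  w2 (successors {w1, w3, w4}): φ is true.
  w3 (successors {w0, w2, w6, w7}): φ is false.
  w4 (successors {w0, w1, w7, w8}): φ is false.
  w5 (successors {w2, w3, w7}): φ is true.
  w6 (successors {w1, w2}): φ is true.
  w7 (successors {w1, w3, w4, w5, w7}): φ is true.
  w8 (successors {w2, w3, w4, w6}): φ is true.
For instance, at w0:
  At w0: Dia s is false, so not Dia s is true.
    At w0: Dia s requires s at some successor in {w2, w4, w6}.
      At w2: s is false.
      At w4: s is false.
      At w6: s is false.
    So Dia s is false at w0.
Satisfying worlds: {w0, w2, w5, w6, w7, w8}

w0, w2, w5, w6, w7, w8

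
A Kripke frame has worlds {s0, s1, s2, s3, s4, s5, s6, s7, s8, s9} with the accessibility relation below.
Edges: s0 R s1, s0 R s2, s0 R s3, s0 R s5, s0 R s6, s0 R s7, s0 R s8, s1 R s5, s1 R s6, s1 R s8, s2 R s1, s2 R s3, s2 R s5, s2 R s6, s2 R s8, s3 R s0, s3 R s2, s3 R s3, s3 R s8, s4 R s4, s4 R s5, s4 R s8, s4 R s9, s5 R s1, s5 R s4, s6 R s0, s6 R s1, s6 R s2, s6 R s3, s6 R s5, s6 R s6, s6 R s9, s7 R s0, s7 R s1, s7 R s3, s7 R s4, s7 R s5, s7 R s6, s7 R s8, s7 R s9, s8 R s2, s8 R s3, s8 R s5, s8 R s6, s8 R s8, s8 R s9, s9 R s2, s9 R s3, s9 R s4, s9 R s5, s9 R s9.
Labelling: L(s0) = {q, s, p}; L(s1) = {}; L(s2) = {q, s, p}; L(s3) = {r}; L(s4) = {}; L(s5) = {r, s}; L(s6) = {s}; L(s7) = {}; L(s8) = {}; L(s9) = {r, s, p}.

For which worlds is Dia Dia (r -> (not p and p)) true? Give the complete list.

Recall that Dia ψ holds at a world iff ψ holds at some accessible world.
Let φ = Dia Dia (r -> (not p and p)). Evaluate φ at each world:
  s0 (successors {s1, s2, s3, s5, s6, s7, s8}): φ is true.
  s1 (successors {s5, s6, s8}): φ is true.
  s2 (successors {s1, s3, s5, s6, s8}): φ is true.
  s3 (successors {s0, s2, s3, s8}): φ is true.
  s4 (successors {s4, s5, s8, s9}): φ is true.
  s5 (successors {s1, s4}): φ is true.
  s6 (successors {s0, s1, s2, s3, s5, s6, s9}): φ is true.
  s7 (successors {s0, s1, s3, s4, s5, s6, s8, s9}): φ is true.
  s8 (successors {s2, s3, s5, s6, s8, s9}): φ is true.
  s9 (successors {s2, s3, s4, s5, s9}): φ is true.
For instance, at s9:
  At s9: Dia Dia (r -> (not p and p)) requires Dia (r -> (not p and p)) at some successor in {s2, s3, s4, s5, s9}.
    Dia (r -> (not p and p)) holds at s2, so Dia Dia (r -> (not p and p)) is true at s9.
      At s2: Dia (r -> (not p and p)) requires r -> (not p and p) at some successor in {s1, s3, s5, s6, s8}.
        r -> (not p and p) holds at s1, so Dia (r -> (not p and p)) is true at s2.
Satisfying worlds: {s0, s1, s2, s3, s4, s5, s6, s7, s8, s9}

s0, s1, s2, s3, s4, s5, s6, s7, s8, s9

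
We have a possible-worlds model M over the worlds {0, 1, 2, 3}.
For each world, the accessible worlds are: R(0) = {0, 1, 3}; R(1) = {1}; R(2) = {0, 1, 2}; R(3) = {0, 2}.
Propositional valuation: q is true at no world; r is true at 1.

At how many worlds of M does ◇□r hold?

3

Let φ = ◇□r. Evaluate φ at each world:
  0 (successors {0, 1, 3}): φ is true.
  1 (successors {1}): φ is true.
  2 (successors {0, 1, 2}): φ is true.
  3 (successors {0, 2}): φ is false.
For instance, at 1:
  At 1: ◇□r requires □r at some successor in {1}.
    □r holds at 1, so ◇□r is true at 1.
      At 1: □r requires r at every successor {1}.
        At 1: r is true.
      So □r is true at 1.
Satisfying worlds: {0, 1, 2}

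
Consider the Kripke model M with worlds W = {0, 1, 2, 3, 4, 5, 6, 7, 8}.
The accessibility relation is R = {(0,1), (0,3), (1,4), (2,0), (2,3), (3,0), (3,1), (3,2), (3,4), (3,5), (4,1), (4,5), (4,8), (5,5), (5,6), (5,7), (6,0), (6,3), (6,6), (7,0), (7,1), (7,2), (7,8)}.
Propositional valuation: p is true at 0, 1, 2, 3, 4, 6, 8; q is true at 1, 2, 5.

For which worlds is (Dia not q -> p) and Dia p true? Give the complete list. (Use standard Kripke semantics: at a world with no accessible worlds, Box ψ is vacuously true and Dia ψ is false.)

Let φ = (Dia not q -> p) and Dia p. Evaluate φ at each world:
  0 (successors {1, 3}): φ is true.
  1 (successors {4}): φ is true.
  2 (successors {0, 3}): φ is true.
  3 (successors {0, 1, 2, 4, 5}): φ is true.
  4 (successors {1, 5, 8}): φ is true.
  5 (successors {5, 6, 7}): φ is false.
  6 (successors {0, 3, 6}): φ is true.
  7 (successors {0, 1, 2, 8}): φ is false.
  8 (successors ∅): φ is false.
For instance, at 1:
  At 1: Dia not q -> p is true, Dia p is true, so (Dia not q -> p) and Dia p is true.
    At 1: Dia not q is true, p is true, so Dia not q -> p is true.
      At 1: Dia not q requires not q at some successor in {4}.
        not q holds at 4, so Dia not q is true at 1.
    At 1: Dia p requires p at some successor in {4}.
      p holds at 4, so Dia p is true at 1.
Satisfying worlds: {0, 1, 2, 3, 4, 6}

0, 1, 2, 3, 4, 6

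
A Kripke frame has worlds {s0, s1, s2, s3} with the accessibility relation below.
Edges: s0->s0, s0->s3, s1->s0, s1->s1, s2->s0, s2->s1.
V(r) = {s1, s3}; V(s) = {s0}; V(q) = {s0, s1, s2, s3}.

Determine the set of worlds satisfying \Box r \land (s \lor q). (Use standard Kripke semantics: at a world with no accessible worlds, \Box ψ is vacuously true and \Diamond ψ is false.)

Recall that \Box ψ holds at a world iff ψ holds at every accessible world, and \Diamond ψ holds iff ψ holds at some accessible world.
Let φ = \Box r \land (s \lor q). Evaluate φ at each world:
  s0 (successors {s0, s3}): φ is false.
  s1 (successors {s0, s1}): φ is false.
  s2 (successors {s0, s1}): φ is false.
  s3 (successors ∅): φ is true.
For instance, at s0:
  At s0: \Box r is false, s \lor q is true, so \Box r \land (s \lor q) is false.
    At s0: \Box r requires r at every successor {s0, s3}.
      r fails at s0, so \Box r is false at s0.
Satisfying worlds: {s3}

s3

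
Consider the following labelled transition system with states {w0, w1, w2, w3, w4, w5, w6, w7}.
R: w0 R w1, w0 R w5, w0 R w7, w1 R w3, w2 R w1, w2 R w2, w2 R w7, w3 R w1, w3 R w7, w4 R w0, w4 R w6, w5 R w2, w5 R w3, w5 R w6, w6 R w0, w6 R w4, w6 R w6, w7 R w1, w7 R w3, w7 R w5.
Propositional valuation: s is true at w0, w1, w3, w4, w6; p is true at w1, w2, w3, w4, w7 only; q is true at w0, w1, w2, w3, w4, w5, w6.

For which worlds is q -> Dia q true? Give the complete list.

w0, w1, w2, w3, w4, w5, w6, w7

Let φ = q -> Dia q. Evaluate φ at each world:
  w0 (successors {w1, w5, w7}): φ is true.
  w1 (successors {w3}): φ is true.
  w2 (successors {w1, w2, w7}): φ is true.
  w3 (successors {w1, w7}): φ is true.
  w4 (successors {w0, w6}): φ is true.
  w5 (successors {w2, w3, w6}): φ is true.
  w6 (successors {w0, w4, w6}): φ is true.
  w7 (successors {w1, w3, w5}): φ is true.
For instance, at w4:
  At w4: q is true, Dia q is true, so q -> Dia q is true.
    At w4: Dia q requires q at some successor in {w0, w6}.
      q holds at w0, so Dia q is true at w4.
Satisfying worlds: {w0, w1, w2, w3, w4, w5, w6, w7}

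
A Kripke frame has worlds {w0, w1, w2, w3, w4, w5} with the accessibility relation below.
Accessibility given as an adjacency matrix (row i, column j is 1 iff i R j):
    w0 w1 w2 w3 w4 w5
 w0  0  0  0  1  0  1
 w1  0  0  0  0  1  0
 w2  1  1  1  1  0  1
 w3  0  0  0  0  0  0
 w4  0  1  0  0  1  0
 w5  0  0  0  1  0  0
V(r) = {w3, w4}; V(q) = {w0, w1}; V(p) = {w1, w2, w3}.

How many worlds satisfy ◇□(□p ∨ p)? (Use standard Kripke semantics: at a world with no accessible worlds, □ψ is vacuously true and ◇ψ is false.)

3

Let φ = ◇□(□p ∨ p). Evaluate φ at each world:
  w0 (successors {w3, w5}): φ is true.
  w1 (successors {w4}): φ is false.
  w2 (successors {w0, w1, w2, w3, w5}): φ is true.
  w3 (successors ∅): φ is false.
  w4 (successors {w1, w4}): φ is false.
  w5 (successors {w3}): φ is true.
For instance, at w4:
  At w4: ◇□(□p ∨ p) requires □(□p ∨ p) at some successor in {w1, w4}.
    At w1: □(□p ∨ p) is false.
    At w4: □(□p ∨ p) is false.
  So ◇□(□p ∨ p) is false at w4.
Satisfying worlds: {w0, w2, w5}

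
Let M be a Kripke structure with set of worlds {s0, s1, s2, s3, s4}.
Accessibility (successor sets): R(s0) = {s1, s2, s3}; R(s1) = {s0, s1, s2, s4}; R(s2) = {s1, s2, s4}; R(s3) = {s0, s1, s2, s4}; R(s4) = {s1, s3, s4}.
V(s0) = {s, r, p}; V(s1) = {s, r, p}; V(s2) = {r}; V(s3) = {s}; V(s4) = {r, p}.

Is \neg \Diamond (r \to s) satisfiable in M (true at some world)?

Let φ = \neg \Diamond (r \to s). Evaluate φ at each world:
  s0 (successors {s1, s2, s3}): φ is false.
  s1 (successors {s0, s1, s2, s4}): φ is false.
  s2 (successors {s1, s2, s4}): φ is false.
  s3 (successors {s0, s1, s2, s4}): φ is false.
  s4 (successors {s1, s3, s4}): φ is false.
For instance, at s2:
  At s2: \Diamond (r \to s) is true, so \neg \Diamond (r \to s) is false.
    At s2: \Diamond (r \to s) requires r \to s at some successor in {s1, s2, s4}.
      r \to s holds at s1, so \Diamond (r \to s) is true at s2.

No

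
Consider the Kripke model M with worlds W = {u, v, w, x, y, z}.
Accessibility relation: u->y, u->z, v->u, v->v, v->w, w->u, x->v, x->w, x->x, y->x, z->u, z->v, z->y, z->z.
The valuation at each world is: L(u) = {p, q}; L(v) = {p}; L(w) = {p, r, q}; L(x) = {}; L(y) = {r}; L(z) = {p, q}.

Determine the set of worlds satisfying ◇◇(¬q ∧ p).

Let φ = ◇◇(¬q ∧ p). Evaluate φ at each world:
  u (successors {y, z}): φ is true.
  v (successors {u, v, w}): φ is true.
  w (successors {u}): φ is false.
  x (successors {v, w, x}): φ is true.
  y (successors {x}): φ is true.
  z (successors {u, v, y, z}): φ is true.
For instance, at u:
  At u: ◇◇(¬q ∧ p) requires ◇(¬q ∧ p) at some successor in {y, z}.
    ◇(¬q ∧ p) holds at z, so ◇◇(¬q ∧ p) is true at u.
      At z: ◇(¬q ∧ p) requires ¬q ∧ p at some successor in {u, v, y, z}.
        ¬q ∧ p holds at v, so ◇(¬q ∧ p) is true at z.
Satisfying worlds: {u, v, x, y, z}

u, v, x, y, z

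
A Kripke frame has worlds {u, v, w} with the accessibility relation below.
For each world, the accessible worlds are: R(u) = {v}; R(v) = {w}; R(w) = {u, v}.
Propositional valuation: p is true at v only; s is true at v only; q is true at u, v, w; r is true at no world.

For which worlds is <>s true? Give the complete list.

Recall that <>ψ holds at a world iff ψ holds at some accessible world.
Let φ = <>s. Evaluate φ at each world:
  u (successors {v}): φ is true.
  v (successors {w}): φ is false.
  w (successors {u, v}): φ is true.
For instance, at u:
  At u: <>s requires s at some successor in {v}.
    s holds at v, so <>s is true at u.
Satisfying worlds: {u, w}

u, w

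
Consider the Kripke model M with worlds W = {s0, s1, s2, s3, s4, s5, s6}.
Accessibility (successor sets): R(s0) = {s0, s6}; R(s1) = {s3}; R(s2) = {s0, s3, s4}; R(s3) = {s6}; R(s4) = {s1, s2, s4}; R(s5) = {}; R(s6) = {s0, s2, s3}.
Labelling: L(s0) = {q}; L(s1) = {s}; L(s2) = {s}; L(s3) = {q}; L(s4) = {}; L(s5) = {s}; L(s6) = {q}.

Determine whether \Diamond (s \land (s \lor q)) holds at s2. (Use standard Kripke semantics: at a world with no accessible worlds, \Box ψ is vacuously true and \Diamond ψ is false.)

No

At s2: \Diamond (s \land (s \lor q)) requires s \land (s \lor q) at some successor in {s0, s3, s4}.
  At s0: s \land (s \lor q) is false.
  At s3: s \land (s \lor q) is false.
  At s4: s \land (s \lor q) is false.
So \Diamond (s \land (s \lor q)) is false at s2.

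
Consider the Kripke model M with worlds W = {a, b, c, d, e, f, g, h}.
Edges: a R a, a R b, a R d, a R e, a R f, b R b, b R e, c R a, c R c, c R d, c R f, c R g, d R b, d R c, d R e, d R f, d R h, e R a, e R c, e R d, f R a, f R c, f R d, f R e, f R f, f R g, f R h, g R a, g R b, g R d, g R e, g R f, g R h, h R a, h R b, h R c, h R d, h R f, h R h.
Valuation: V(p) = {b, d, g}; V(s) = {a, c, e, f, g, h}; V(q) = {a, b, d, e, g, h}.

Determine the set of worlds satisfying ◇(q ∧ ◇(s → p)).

a, b, c, d, e, f, g, h

Let φ = ◇(q ∧ ◇(s → p)). Evaluate φ at each world:
  a (successors {a, b, d, e, f}): φ is true.
  b (successors {b, e}): φ is true.
  c (successors {a, c, d, f, g}): φ is true.
  d (successors {b, c, e, f, h}): φ is true.
  e (successors {a, c, d}): φ is true.
  f (successors {a, c, d, e, f, g, h}): φ is true.
  g (successors {a, b, d, e, f, h}): φ is true.
  h (successors {a, b, c, d, f, h}): φ is true.
For instance, at b:
  At b: ◇(q ∧ ◇(s → p)) requires q ∧ ◇(s → p) at some successor in {b, e}.
    q ∧ ◇(s → p) holds at b, so ◇(q ∧ ◇(s → p)) is true at b.
      At b: q is true, ◇(s → p) is true, so q ∧ ◇(s → p) is true.
Satisfying worlds: {a, b, c, d, e, f, g, h}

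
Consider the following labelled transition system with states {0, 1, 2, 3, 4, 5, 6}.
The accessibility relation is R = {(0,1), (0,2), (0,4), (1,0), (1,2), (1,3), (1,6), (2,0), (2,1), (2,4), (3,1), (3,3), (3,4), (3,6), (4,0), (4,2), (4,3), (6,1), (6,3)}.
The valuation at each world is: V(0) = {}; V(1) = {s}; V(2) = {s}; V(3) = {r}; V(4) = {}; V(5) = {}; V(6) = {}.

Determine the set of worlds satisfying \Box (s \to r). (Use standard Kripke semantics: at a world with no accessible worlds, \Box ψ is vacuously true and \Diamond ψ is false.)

Let φ = \Box (s \to r). Evaluate φ at each world:
  0 (successors {1, 2, 4}): φ is false.
  1 (successors {0, 2, 3, 6}): φ is false.
  2 (successors {0, 1, 4}): φ is false.
  3 (successors {1, 3, 4, 6}): φ is false.
  4 (successors {0, 2, 3}): φ is false.
  5 (successors ∅): φ is true.
  6 (successors {1, 3}): φ is false.
For instance, at 6:
  At 6: \Box (s \to r) requires s \to r at every successor {1, 3}.
    s \to r fails at 1, so \Box (s \to r) is false at 6.
Satisfying worlds: {5}

5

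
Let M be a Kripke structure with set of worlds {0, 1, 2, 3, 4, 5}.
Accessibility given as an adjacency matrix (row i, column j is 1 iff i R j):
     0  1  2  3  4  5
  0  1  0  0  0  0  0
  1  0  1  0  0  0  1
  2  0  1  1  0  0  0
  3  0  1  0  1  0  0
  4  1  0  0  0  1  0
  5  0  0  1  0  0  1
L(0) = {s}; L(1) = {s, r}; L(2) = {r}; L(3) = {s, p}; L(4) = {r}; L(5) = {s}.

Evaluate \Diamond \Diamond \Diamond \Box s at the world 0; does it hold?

At 0: \Diamond \Diamond \Diamond \Box s requires \Diamond \Diamond \Box s at some successor in {0}.
  \Diamond \Diamond \Box s holds at 0, so \Diamond \Diamond \Diamond \Box s is true at 0.
    At 0: \Diamond \Diamond \Box s requires \Diamond \Box s at some successor in {0}.
      \Diamond \Box s holds at 0, so \Diamond \Diamond \Box s is true at 0.

Yes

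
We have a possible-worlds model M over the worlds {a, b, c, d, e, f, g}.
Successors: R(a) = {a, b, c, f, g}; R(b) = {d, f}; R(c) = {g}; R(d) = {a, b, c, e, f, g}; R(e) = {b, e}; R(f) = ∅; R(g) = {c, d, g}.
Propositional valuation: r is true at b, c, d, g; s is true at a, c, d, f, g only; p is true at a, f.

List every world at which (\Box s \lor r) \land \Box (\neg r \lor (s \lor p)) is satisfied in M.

Let φ = (\Box s \lor r) \land \Box (\neg r \lor (s \lor p)). Evaluate φ at each world:
  a (successors {a, b, c, f, g}): φ is false.
  b (successors {d, f}): φ is true.
  c (successors {g}): φ is true.
  d (successors {a, b, c, e, f, g}): φ is false.
  e (successors {b, e}): φ is false.
  f (successors ∅): φ is true.
  g (successors {c, d, g}): φ is true.
For instance, at e:
  At e: \Box s \lor r is false, \Box (\neg r \lor (s \lor p)) is false, so (\Box s \lor r) \land \Box (\neg r \lor (s \lor p)) is false.
    At e: \Box s is false, r is false, so \Box s \lor r is false.
      At e: \Box s requires s at every successor {b, e}.
        s fails at b, so \Box s is false at e.
    At e: \Box (\neg r \lor (s \lor p)) requires \neg r \lor (s \lor p) at every successor {b, e}.
      \neg r \lor (s \lor p) fails at b, so \Box (\neg r \lor (s \lor p)) is false at e.
Satisfying worlds: {b, c, f, g}

b, c, f, g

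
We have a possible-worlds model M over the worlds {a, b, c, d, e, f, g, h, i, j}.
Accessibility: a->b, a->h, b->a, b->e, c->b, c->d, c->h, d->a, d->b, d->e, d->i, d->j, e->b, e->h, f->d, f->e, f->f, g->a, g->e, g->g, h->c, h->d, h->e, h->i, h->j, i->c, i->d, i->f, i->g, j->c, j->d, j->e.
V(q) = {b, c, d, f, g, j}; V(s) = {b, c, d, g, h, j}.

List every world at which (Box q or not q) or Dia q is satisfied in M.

a, c, d, e, f, g, h, i, j

Recall that Box ψ holds at a world iff ψ holds at every accessible world, and Dia ψ holds iff ψ holds at some accessible world.
Let φ = (Box q or not q) or Dia q. Evaluate φ at each world:
  a (successors {b, h}): φ is true.
  b (successors {a, e}): φ is false.
  c (successors {b, d, h}): φ is true.
  d (successors {a, b, e, i, j}): φ is true.
  e (successors {b, h}): φ is true.
  f (successors {d, e, f}): φ is true.
  g (successors {a, e, g}): φ is true.
  h (successors {c, d, e, i, j}): φ is true.
  i (successors {c, d, f, g}): φ is true.
  j (successors {c, d, e}): φ is true.
For instance, at e:
  At e: Box q or not q is true, Dia q is true, so (Box q or not q) or Dia q is true.
    At e: Box q is false, not q is true, so Box q or not q is true.
      At e: Box q requires q at every successor {b, h}.
        q fails at h, so Box q is false at e.
    At e: Dia q requires q at some successor in {b, h}.
      q holds at b, so Dia q is true at e.
Satisfying worlds: {a, c, d, e, f, g, h, i, j}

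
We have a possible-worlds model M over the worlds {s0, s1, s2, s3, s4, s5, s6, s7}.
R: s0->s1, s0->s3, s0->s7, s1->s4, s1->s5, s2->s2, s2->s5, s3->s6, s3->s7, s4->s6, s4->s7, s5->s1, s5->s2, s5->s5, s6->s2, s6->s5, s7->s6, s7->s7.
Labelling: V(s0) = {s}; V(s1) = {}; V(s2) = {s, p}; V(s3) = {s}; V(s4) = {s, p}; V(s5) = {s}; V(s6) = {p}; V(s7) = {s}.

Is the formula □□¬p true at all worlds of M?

No

Recall that □ψ holds at a world iff ψ holds at every accessible world, and ◇ψ holds iff ψ holds at some accessible world.
Let φ = □□¬p. Evaluate φ at each world:
  s0 (successors {s1, s3, s7}): φ is false.
  s1 (successors {s4, s5}): φ is false.
  s2 (successors {s2, s5}): φ is false.
  s3 (successors {s6, s7}): φ is false.
  s4 (successors {s6, s7}): φ is false.
  s5 (successors {s1, s2, s5}): φ is false.
  s6 (successors {s2, s5}): φ is false.
  s7 (successors {s6, s7}): φ is false.
Detail at s0 (counterexample):
  At s0: □□¬p requires □¬p at every successor {s1, s3, s7}.
    □¬p fails at s1, so □□¬p is false at s0.
      At s1: □¬p requires ¬p at every successor {s4, s5}.
        ¬p fails at s4, so □¬p is false at s1.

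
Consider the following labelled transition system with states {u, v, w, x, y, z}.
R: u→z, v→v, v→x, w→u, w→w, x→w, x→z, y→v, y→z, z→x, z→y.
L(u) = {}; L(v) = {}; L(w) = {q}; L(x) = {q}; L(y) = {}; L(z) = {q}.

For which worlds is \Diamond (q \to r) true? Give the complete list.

v, w, y, z

Let φ = \Diamond (q \to r). Evaluate φ at each world:
  u (successors {z}): φ is false.
  v (successors {v, x}): φ is true.
  w (successors {u, w}): φ is true.
  x (successors {w, z}): φ is false.
  y (successors {v, z}): φ is true.
  z (successors {x, y}): φ is true.
For instance, at v:
  At v: \Diamond (q \to r) requires q \to r at some successor in {v, x}.
    q \to r holds at v, so \Diamond (q \to r) is true at v.
Satisfying worlds: {v, w, y, z}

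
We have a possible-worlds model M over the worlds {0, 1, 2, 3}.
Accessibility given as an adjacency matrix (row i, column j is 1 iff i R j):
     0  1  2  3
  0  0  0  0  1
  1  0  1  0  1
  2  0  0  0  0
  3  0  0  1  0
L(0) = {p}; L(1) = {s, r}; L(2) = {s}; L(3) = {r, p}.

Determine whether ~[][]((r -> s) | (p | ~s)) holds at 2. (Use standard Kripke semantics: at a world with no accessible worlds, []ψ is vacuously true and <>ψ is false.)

At 2: [][]((r -> s) | (p | ~s)) is true, so ~[][]((r -> s) | (p | ~s)) is false.
  At 2: no accessible worlds, so [][]((r -> s) | (p | ~s)) holds vacuously.

No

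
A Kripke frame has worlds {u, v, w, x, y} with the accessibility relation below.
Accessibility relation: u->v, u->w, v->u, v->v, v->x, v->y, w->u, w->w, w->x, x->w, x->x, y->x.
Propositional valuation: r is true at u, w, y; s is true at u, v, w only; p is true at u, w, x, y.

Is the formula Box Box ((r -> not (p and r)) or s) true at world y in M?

At y: Box Box ((r -> not (p and r)) or s) requires Box ((r -> not (p and r)) or s) at every successor {x}.
    At x: Box ((r -> not (p and r)) or s) requires (r -> not (p and r)) or s at every successor {w, x}.
      At w: (r -> not (p and r)) or s is true.
      At x: (r -> not (p and r)) or s is true.
    So Box ((r -> not (p and r)) or s) is true at x.
So Box Box ((r -> not (p and r)) or s) is true at y.

Yes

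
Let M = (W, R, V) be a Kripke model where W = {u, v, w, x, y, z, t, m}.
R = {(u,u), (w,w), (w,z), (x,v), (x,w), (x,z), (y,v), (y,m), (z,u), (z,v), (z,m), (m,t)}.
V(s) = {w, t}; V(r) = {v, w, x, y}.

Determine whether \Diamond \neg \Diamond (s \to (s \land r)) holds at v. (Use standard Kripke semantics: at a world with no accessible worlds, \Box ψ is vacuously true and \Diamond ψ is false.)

At v: no accessible worlds, so \Diamond \neg \Diamond (s \to (s \land r)) is false.

No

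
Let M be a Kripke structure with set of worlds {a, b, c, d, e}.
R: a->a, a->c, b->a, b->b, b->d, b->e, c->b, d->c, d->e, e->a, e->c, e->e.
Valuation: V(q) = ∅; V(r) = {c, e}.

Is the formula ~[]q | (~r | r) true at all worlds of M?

Yes

Let φ = ~[]q | (~r | r). Evaluate φ at each world:
  a (successors {a, c}): φ is true.
  b (successors {a, b, d, e}): φ is true.
  c (successors {b}): φ is true.
  d (successors {c, e}): φ is true.
  e (successors {a, c, e}): φ is true.
For instance, at c:
  At c: ~[]q is true, ~r | r is true, so ~[]q | (~r | r) is true.
    At c: []q is false, so ~[]q is true.
      At c: []q requires q at every successor {b}.
        q fails at b, so []q is false at c.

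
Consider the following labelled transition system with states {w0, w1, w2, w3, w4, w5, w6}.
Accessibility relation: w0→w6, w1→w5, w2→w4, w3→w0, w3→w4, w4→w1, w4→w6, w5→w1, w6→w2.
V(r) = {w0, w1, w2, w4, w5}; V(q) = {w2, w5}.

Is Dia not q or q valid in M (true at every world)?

No

Recall that Dia ψ holds at a world iff ψ holds at some accessible world.
Let φ = Dia not q or q. Evaluate φ at each world:
  w0 (successors {w6}): φ is true.
  w1 (successors {w5}): φ is false.
  w2 (successors {w4}): φ is true.
  w3 (successors {w0, w4}): φ is true.
  w4 (successors {w1, w6}): φ is true.
  w5 (successors {w1}): φ is true.
  w6 (successors {w2}): φ is false.
Detail at w1 (counterexample):
  At w1: Dia not q is false, q is false, so Dia not q or q is false.
    At w1: Dia not q requires not q at some successor in {w5}.
      At w5: not q is false.
    So Dia not q is false at w1.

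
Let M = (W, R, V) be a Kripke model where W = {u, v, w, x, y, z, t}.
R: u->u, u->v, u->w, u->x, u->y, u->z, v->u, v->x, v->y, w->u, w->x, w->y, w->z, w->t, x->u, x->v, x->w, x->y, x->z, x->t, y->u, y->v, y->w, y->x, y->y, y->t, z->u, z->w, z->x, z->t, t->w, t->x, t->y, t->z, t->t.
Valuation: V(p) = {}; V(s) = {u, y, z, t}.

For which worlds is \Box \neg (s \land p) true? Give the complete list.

u, v, w, x, y, z, t

Recall that \Box ψ holds at a world iff ψ holds at every accessible world, and \Diamond ψ holds iff ψ holds at some accessible world.
Let φ = \Box \neg (s \land p). Evaluate φ at each world:
  u (successors {u, v, w, x, y, z}): φ is true.
  v (successors {u, x, y}): φ is true.
  w (successors {u, x, y, z, t}): φ is true.
  x (successors {u, v, w, y, z, t}): φ is true.
  y (successors {u, v, w, x, y, t}): φ is true.
  z (successors {u, w, x, t}): φ is true.
  t (successors {w, x, y, z, t}): φ is true.
For instance, at t:
  At t: \Box \neg (s \land p) requires \neg (s \land p) at every successor {w, x, y, z, t}.
    At w: \neg (s \land p) is true.
    At x: \neg (s \land p) is true.
    At y: \neg (s \land p) is true.
    At z: \neg (s \land p) is true.
    At t: \neg (s \land p) is true.
  So \Box \neg (s \land p) is true at t.
Satisfying worlds: {u, v, w, x, y, z, t}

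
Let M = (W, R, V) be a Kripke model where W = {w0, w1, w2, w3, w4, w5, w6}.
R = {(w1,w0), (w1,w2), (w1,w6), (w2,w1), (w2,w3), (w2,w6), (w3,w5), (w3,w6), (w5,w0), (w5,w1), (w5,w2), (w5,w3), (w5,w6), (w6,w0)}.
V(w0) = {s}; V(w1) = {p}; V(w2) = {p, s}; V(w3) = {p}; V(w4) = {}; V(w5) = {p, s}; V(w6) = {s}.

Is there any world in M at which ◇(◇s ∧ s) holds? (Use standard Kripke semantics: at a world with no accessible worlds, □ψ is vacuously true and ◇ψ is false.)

Recall that ◇ψ holds at a world iff ψ holds at some accessible world.
Let φ = ◇(◇s ∧ s). Evaluate φ at each world:
  w0 (successors ∅): φ is false.
  w1 (successors {w0, w2, w6}): φ is true.
  w2 (successors {w1, w3, w6}): φ is true.
  w3 (successors {w5, w6}): φ is true.
  w4 (successors ∅): φ is false.
  w5 (successors {w0, w1, w2, w3, w6}): φ is true.
  w6 (successors {w0}): φ is false.
Detail at w1 (witness):
  At w1: ◇(◇s ∧ s) requires ◇s ∧ s at some successor in {w0, w2, w6}.
    ◇s ∧ s holds at w2, so ◇(◇s ∧ s) is true at w1.
      At w2: ◇s is true, s is true, so ◇s ∧ s is true.

Yes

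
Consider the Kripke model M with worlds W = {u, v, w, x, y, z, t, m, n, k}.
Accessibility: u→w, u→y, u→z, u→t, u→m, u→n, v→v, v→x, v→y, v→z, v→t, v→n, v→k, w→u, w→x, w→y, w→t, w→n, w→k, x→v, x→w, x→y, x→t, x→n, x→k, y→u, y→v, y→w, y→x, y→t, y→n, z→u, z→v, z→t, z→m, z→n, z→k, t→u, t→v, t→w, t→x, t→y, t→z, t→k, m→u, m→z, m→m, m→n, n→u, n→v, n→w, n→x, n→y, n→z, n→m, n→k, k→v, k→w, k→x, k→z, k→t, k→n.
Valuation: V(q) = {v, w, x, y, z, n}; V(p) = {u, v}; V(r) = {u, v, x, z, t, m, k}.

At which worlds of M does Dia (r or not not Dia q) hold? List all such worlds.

u, v, w, x, y, z, t, m, n, k

Let φ = Dia (r or not not Dia q). Evaluate φ at each world:
  u (successors {w, y, z, t, m, n}): φ is true.
  v (successors {v, x, y, z, t, n, k}): φ is true.
  w (successors {u, x, y, t, n, k}): φ is true.
  x (successors {v, w, y, t, n, k}): φ is true.
  y (successors {u, v, w, x, t, n}): φ is true.
  z (successors {u, v, t, m, n, k}): φ is true.
  t (successors {u, v, w, x, y, z, k}): φ is true.
  m (successors {u, z, m, n}): φ is true.
  n (successors {u, v, w, x, y, z, m, k}): φ is true.
  k (successors {v, w, x, z, t, n}): φ is true.
For instance, at v:
  At v: Dia (r or not not Dia q) requires r or not not Dia q at some successor in {v, x, y, z, t, n, k}.
    r or not not Dia q holds at v, so Dia (r or not not Dia q) is true at v.
      At v: r is true, not not Dia q is true, so r or not not Dia q is true.
Satisfying worlds: {u, v, w, x, y, z, t, m, n, k}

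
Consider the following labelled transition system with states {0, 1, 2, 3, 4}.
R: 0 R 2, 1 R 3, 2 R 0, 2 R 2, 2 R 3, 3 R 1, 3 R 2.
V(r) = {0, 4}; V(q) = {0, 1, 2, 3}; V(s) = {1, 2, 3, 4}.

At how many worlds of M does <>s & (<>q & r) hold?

Let φ = <>s & (<>q & r). Evaluate φ at each world:
  0 (successors {2}): φ is true.
  1 (successors {3}): φ is false.
  2 (successors {0, 2, 3}): φ is false.
  3 (successors {1, 2}): φ is false.
  4 (successors ∅): φ is false.
For instance, at 3:
  At 3: <>s is true, <>q & r is false, so <>s & (<>q & r) is false.
    At 3: <>s requires s at some successor in {1, 2}.
      s holds at 1, so <>s is true at 3.
    At 3: <>q is true, r is false, so <>q & r is false.
      At 3: <>q requires q at some successor in {1, 2}.
        q holds at 1, so <>q is true at 3.
Satisfying worlds: {0}

1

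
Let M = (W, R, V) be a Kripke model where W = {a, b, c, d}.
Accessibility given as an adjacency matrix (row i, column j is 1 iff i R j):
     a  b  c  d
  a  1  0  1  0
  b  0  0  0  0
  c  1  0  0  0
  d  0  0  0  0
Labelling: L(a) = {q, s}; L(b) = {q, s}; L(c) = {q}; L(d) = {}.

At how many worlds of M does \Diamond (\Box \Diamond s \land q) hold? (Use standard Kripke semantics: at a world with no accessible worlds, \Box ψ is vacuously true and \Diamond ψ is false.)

2

Let φ = \Diamond (\Box \Diamond s \land q). Evaluate φ at each world:
  a (successors {a, c}): φ is true.
  b (successors ∅): φ is false.
  c (successors {a}): φ is true.
  d (successors ∅): φ is false.
For instance, at c:
  At c: \Diamond (\Box \Diamond s \land q) requires \Box \Diamond s \land q at some successor in {a}.
    \Box \Diamond s \land q holds at a, so \Diamond (\Box \Diamond s \land q) is true at c.
      At a: \Box \Diamond s is true, q is true, so \Box \Diamond s \land q is true.
Satisfying worlds: {a, c}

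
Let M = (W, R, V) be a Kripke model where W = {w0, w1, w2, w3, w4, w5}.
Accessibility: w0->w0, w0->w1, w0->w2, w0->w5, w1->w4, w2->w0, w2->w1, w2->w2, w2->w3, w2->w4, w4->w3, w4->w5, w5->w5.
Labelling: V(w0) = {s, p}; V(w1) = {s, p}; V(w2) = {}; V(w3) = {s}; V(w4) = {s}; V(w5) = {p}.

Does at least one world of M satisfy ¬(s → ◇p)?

Yes

Let φ = ¬(s → ◇p). Evaluate φ at each world:
  w0 (successors {w0, w1, w2, w5}): φ is false.
  w1 (successors {w4}): φ is true.
  w2 (successors {w0, w1, w2, w3, w4}): φ is false.
  w3 (successors ∅): φ is true.
  w4 (successors {w3, w5}): φ is false.
  w5 (successors {w5}): φ is false.
Detail at w1 (witness):
  At w1: s → ◇p is false, so ¬(s → ◇p) is true.
    At w1: s is true, ◇p is false, so s → ◇p is false.
      At w1: ◇p requires p at some successor in {w4}.
        At w4: p is false.
      So ◇p is false at w1.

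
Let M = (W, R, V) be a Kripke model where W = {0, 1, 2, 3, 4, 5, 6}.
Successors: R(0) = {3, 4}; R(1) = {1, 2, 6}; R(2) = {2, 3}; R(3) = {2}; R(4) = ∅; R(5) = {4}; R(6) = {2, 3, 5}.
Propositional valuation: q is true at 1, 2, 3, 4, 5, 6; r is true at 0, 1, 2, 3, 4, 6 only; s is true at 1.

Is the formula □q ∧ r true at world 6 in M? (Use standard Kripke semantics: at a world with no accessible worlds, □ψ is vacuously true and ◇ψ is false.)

At 6: □q is true, r is true, so □q ∧ r is true.
  At 6: □q requires q at every successor {2, 3, 5}.
    At 2: q is true.
    At 3: q is true.
    At 5: q is true.
  So □q is true at 6.

Yes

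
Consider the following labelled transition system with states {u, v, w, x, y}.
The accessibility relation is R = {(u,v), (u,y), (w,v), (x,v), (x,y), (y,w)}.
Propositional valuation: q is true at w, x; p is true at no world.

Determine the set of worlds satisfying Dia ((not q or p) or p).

u, w, x

Let φ = Dia ((not q or p) or p). Evaluate φ at each world:
  u (successors {v, y}): φ is true.
  v (successors ∅): φ is false.
  w (successors {v}): φ is true.
  x (successors {v, y}): φ is true.
  y (successors {w}): φ is false.
For instance, at w:
  At w: Dia ((not q or p) or p) requires (not q or p) or p at some successor in {v}.
    (not q or p) or p holds at v, so Dia ((not q or p) or p) is true at w.
Satisfying worlds: {u, w, x}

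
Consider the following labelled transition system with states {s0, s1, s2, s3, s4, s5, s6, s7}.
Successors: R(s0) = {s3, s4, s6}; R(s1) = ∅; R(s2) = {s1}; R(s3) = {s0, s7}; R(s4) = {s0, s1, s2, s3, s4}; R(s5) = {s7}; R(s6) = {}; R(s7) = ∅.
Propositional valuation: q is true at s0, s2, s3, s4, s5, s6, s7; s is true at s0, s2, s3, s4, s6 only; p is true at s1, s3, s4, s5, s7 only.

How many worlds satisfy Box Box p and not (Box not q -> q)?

Let φ = Box Box p and not (Box not q -> q). Evaluate φ at each world:
  s0 (successors {s3, s4, s6}): φ is false.
  s1 (successors ∅): φ is true.
  s2 (successors {s1}): φ is false.
  s3 (successors {s0, s7}): φ is false.
  s4 (successors {s0, s1, s2, s3, s4}): φ is false.
  s5 (successors {s7}): φ is false.
  s6 (successors ∅): φ is false.
  s7 (successors ∅): φ is false.
For instance, at s5:
  At s5: Box Box p is true, not (Box not q -> q) is false, so Box Box p and not (Box not q -> q) is false.
    At s5: Box Box p requires Box p at every successor {s7}.
      At s7: Box p is true.
    So Box Box p is true at s5.
    At s5: Box not q -> q is true, so not (Box not q -> q) is false.
      At s5: Box not q is false, q is true, so Box not q -> q is true.
Satisfying worlds: {s1}

1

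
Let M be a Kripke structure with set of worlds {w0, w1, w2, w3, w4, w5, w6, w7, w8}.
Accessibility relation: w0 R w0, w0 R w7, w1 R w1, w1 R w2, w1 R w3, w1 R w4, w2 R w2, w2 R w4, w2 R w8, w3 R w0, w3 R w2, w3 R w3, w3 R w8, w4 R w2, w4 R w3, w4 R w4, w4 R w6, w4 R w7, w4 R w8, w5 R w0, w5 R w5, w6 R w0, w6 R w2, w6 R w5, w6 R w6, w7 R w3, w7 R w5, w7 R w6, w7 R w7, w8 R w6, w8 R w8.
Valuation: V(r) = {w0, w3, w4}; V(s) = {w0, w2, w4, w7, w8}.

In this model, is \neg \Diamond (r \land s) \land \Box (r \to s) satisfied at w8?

Yes

At w8: \neg \Diamond (r \land s) is true, \Box (r \to s) is true, so \neg \Diamond (r \land s) \land \Box (r \to s) is true.
  At w8: \Diamond (r \land s) is false, so \neg \Diamond (r \land s) is true.
    At w8: \Diamond (r \land s) requires r \land s at some successor in {w6, w8}.
      At w6: r \land s is false.
      At w8: r \land s is false.
    So \Diamond (r \land s) is false at w8.
  At w8: \Box (r \to s) requires r \to s at every successor {w6, w8}.
    At w6: r \to s is true.
    At w8: r \to s is true.
  So \Box (r \to s) is true at w8.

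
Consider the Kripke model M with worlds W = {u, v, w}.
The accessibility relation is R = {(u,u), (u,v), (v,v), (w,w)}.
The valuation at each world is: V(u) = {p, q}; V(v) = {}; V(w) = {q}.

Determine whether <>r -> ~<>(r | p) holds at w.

Yes

Recall that <>ψ holds at a world iff ψ holds at some accessible world.
At w: <>r is false, ~<>(r | p) is true, so <>r -> ~<>(r | p) is true.
  At w: <>r requires r at some successor in {w}.
    At w: r is false.
  So <>r is false at w.
  At w: <>(r | p) is false, so ~<>(r | p) is true.
    At w: <>(r | p) requires r | p at some successor in {w}.
      At w: r | p is false.
    So <>(r | p) is false at w.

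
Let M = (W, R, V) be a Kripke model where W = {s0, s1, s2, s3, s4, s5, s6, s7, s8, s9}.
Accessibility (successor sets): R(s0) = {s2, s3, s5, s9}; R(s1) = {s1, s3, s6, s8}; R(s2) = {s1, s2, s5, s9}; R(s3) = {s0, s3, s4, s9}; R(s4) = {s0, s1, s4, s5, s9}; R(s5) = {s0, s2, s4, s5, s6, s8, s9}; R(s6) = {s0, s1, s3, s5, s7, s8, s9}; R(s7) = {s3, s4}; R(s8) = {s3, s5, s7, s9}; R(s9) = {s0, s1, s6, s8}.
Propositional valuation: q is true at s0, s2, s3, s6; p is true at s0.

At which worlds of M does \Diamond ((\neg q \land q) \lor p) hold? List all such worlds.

s3, s4, s5, s6, s9

Recall that \Diamond ψ holds at a world iff ψ holds at some accessible world.
Let φ = \Diamond ((\neg q \land q) \lor p). Evaluate φ at each world:
  s0 (successors {s2, s3, s5, s9}): φ is false.
  s1 (successors {s1, s3, s6, s8}): φ is false.
  s2 (successors {s1, s2, s5, s9}): φ is false.
  s3 (successors {s0, s3, s4, s9}): φ is true.
  s4 (successors {s0, s1, s4, s5, s9}): φ is true.
  s5 (successors {s0, s2, s4, s5, s6, s8, s9}): φ is true.
  s6 (successors {s0, s1, s3, s5, s7, s8, s9}): φ is true.
  s7 (successors {s3, s4}): φ is false.
  s8 (successors {s3, s5, s7, s9}): φ is false.
  s9 (successors {s0, s1, s6, s8}): φ is true.
For instance, at s2:
  At s2: \Diamond ((\neg q \land q) \lor p) requires (\neg q \land q) \lor p at some successor in {s1, s2, s5, s9}.
    At s1: (\neg q \land q) \lor p is false.
    At s2: (\neg q \land q) \lor p is false.
    At s5: (\neg q \land q) \lor p is false.
    At s9: (\neg q \land q) \lor p is false.
  So \Diamond ((\neg q \land q) \lor p) is false at s2.
Satisfying worlds: {s3, s4, s5, s6, s9}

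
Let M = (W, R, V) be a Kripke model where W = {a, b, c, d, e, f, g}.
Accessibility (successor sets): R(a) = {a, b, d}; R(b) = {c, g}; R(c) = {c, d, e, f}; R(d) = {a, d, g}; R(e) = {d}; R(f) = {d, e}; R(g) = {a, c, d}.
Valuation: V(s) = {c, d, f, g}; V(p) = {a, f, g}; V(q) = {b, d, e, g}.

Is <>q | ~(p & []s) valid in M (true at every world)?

Let φ = <>q | ~(p & []s). Evaluate φ at each world:
  a (successors {a, b, d}): φ is true.
  b (successors {c, g}): φ is true.
  c (successors {c, d, e, f}): φ is true.
  d (successors {a, d, g}): φ is true.
  e (successors {d}): φ is true.
  f (successors {d, e}): φ is true.
  g (successors {a, c, d}): φ is true.
For instance, at d:
  At d: <>q is true, ~(p & []s) is true, so <>q | ~(p & []s) is true.
    At d: <>q requires q at some successor in {a, d, g}.
      q holds at d, so <>q is true at d.
    At d: p & []s is false, so ~(p & []s) is true.
      At d: p is false, []s is false, so p & []s is false.

Yes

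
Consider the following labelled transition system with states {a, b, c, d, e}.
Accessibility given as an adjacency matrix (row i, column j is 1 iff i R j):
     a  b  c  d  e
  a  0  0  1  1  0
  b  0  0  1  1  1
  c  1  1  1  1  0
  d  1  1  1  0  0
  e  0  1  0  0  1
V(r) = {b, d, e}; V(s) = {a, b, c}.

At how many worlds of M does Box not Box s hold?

2

Recall that Box ψ holds at a world iff ψ holds at every accessible world, and Dia ψ holds iff ψ holds at some accessible world.
Let φ = Box not Box s. Evaluate φ at each world:
  a (successors {c, d}): φ is false.
  b (successors {c, d, e}): φ is false.
  c (successors {a, b, c, d}): φ is false.
  d (successors {a, b, c}): φ is true.
  e (successors {b, e}): φ is true.
For instance, at e:
  At e: Box not Box s requires not Box s at every successor {b, e}.
      At b: Box s is false, so not Box s is true.
      At e: Box s is false, so not Box s is true.
  So Box not Box s is true at e.
Satisfying worlds: {d, e}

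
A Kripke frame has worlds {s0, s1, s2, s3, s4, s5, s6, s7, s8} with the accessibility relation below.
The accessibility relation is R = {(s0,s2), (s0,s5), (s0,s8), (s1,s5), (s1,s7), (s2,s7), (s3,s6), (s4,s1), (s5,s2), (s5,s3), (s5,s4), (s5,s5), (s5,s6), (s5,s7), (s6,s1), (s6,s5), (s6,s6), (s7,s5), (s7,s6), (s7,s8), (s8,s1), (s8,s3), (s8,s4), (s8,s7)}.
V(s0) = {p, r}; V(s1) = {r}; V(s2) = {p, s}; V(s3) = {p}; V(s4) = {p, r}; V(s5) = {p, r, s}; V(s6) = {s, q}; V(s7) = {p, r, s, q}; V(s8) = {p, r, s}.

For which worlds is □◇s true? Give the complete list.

s0, s1, s2, s3, s4, s6, s7

Let φ = □◇s. Evaluate φ at each world:
  s0 (successors {s2, s5, s8}): φ is true.
  s1 (successors {s5, s7}): φ is true.
  s2 (successors {s7}): φ is true.
  s3 (successors {s6}): φ is true.
  s4 (successors {s1}): φ is true.
  s5 (successors {s2, s3, s4, s5, s6, s7}): φ is false.
  s6 (successors {s1, s5, s6}): φ is true.
  s7 (successors {s5, s6, s8}): φ is true.
  s8 (successors {s1, s3, s4, s7}): φ is false.
For instance, at s4:
  At s4: □◇s requires ◇s at every successor {s1}.
      At s1: ◇s requires s at some successor in {s5, s7}.
        s holds at s5, so ◇s is true at s1.
  So □◇s is true at s4.
Satisfying worlds: {s0, s1, s2, s3, s4, s6, s7}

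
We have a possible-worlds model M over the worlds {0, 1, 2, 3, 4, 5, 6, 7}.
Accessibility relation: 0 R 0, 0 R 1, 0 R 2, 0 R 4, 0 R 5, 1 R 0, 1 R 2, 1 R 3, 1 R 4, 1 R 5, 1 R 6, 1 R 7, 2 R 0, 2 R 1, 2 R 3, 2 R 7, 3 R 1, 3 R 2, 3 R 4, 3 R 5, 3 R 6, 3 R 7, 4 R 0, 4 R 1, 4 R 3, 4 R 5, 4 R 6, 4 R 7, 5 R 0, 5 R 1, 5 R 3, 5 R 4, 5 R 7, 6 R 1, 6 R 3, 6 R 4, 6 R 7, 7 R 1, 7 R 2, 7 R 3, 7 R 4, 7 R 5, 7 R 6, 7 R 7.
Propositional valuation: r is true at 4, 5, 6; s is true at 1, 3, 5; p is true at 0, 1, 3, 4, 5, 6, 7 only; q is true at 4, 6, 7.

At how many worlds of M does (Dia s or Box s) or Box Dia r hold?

Let φ = (Dia s or Box s) or Box Dia r. Evaluate φ at each world:
  0 (successors {0, 1, 2, 4, 5}): φ is true.
  1 (successors {0, 2, 3, 4, 5, 6, 7}): φ is true.
  2 (successors {0, 1, 3, 7}): φ is true.
  3 (successors {1, 2, 4, 5, 6, 7}): φ is true.
  4 (successors {0, 1, 3, 5, 6, 7}): φ is true.
  5 (successors {0, 1, 3, 4, 7}): φ is true.
  6 (successors {1, 3, 4, 7}): φ is true.
  7 (successors {1, 2, 3, 4, 5, 6, 7}): φ is true.
For instance, at 4:
  At 4: Dia s or Box s is true, Box Dia r is true, so (Dia s or Box s) or Box Dia r is true.
    At 4: Dia s is true, Box s is false, so Dia s or Box s is true.
      At 4: Dia s requires s at some successor in {0, 1, 3, 5, 6, 7}.
        s holds at 1, so Dia s is true at 4.
      At 4: Box s requires s at every successor {0, 1, 3, 5, 6, 7}.
        s fails at 0, so Box s is false at 4.
    At 4: Box Dia r requires Dia r at every successor {0, 1, 3, 5, 6, 7}.
      At 0: Dia r is true.
      At 1: Dia r is true.
      At 3: Dia r is true.
      At 5: Dia r is true.
      At 6: Dia r is true.
      At 7: Dia r is true.
    So Box Dia r is true at 4.
Satisfying worlds: {0, 1, 2, 3, 4, 5, 6, 7}

8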